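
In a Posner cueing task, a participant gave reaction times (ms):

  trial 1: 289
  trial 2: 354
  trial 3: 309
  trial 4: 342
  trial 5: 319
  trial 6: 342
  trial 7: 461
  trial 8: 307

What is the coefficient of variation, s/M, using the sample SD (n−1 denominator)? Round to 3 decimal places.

n = 8, Σ = 2723, M = 340.3750
Σ(x−M)² = 19935.875; s = √(19935.875/7) = 53.3665
CV = 53.3665 / 340.3750 = 0.15679

0.157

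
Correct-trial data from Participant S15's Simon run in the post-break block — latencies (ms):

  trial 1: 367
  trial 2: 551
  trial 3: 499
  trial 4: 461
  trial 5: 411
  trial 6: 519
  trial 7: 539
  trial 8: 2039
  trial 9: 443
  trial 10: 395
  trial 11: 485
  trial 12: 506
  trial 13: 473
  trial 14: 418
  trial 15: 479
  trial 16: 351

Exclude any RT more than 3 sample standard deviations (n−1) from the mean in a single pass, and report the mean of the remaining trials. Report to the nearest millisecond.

n = 16, ΣRT = 8936, M = 558.500
Σ(x−M)² = 2390010.00; s = √(2390010.00/15) = 399.167
Cutoffs: 558.500 ± 3·399.167 → [-639.0, 1756.0]
Outside: 2039 → excluded.
Retained (n=15): Σ = 6897, mean = 6897/15 = 459.800

460 ms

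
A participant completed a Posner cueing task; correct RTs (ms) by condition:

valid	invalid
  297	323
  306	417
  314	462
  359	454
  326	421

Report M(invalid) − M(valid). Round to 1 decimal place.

95.0 ms

M(valid) = 1602/5 = 320.400
M(invalid) = 2077/5 = 415.400
Difference = 415.400 − 320.400 = 95.000 ms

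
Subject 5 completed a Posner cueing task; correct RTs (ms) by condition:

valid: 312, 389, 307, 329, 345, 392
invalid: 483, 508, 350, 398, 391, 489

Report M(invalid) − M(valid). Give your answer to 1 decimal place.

M(valid) = 2074/6 = 345.667
M(invalid) = 2619/6 = 436.500
Difference = 436.500 − 345.667 = 90.833 ms

90.8 ms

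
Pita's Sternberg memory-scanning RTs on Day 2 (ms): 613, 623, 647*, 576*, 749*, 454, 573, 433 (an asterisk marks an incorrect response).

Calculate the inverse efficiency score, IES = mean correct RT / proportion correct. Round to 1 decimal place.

Correct trials (n=5): 613, 623, 454, 573, 433
Mean correct RT = 2696/5 = 539.2000 ms
Proportion correct = 5/8
IES = 539.2000 / (5/8) = 862.720 ms

862.7 ms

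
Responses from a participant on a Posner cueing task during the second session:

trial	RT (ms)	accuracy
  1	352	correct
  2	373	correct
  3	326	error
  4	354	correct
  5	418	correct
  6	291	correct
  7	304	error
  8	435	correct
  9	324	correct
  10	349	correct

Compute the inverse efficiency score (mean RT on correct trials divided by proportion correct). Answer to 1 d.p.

452.5 ms

Correct trials (n=8): 352, 373, 354, 418, 291, 435, 324, 349
Mean correct RT = 2896/8 = 362.0000 ms
Proportion correct = 8/10
IES = 362.0000 / (8/10) = 452.500 ms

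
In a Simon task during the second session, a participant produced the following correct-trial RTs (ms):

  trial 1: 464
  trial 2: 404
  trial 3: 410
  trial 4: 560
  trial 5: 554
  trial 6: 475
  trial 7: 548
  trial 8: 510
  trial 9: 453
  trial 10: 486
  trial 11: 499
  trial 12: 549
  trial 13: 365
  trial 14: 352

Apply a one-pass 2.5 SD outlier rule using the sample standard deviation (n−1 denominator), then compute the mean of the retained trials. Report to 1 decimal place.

473.5 ms

n = 14, ΣRT = 6629, M = 473.500
Σ(x−M)² = 63261.50; s = √(63261.50/13) = 69.759
Cutoffs: 473.500 ± 2.5·69.759 → [299.1, 647.9]
No RTs fall outside the cutoffs; all 14 retained. Mean = 6629/14 = 473.500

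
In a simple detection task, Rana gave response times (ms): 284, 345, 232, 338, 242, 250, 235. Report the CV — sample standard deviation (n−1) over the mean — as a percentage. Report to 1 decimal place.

17.6%

n = 7, Σ = 1926, M = 275.1429
Σ(x−M)² = 14112.857; s = √(14112.857/6) = 48.4989
CV = 48.4989 / 275.1429 = 0.17627 = 17.627%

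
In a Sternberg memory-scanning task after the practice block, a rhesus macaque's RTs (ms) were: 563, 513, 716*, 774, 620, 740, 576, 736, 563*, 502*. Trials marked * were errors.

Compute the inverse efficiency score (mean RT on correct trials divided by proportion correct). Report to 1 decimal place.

922.9 ms

Correct trials (n=7): 563, 513, 774, 620, 740, 576, 736
Mean correct RT = 4522/7 = 646.0000 ms
Proportion correct = 7/10
IES = 646.0000 / (7/10) = 922.857 ms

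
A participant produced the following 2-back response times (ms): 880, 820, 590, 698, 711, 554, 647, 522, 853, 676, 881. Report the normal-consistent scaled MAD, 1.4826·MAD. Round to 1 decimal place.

Sorted: 522, 554, 590, 647, 676, 698, 711, 820, 853, 880, 881 → median = 698
|x − 698| sorted: 0, 13, 22, 51, 108, 122, 144, 155, 176, 182, 183 → MAD = 122
Robust SD ≈ 1.4826 × 122 = 180.877

180.9 ms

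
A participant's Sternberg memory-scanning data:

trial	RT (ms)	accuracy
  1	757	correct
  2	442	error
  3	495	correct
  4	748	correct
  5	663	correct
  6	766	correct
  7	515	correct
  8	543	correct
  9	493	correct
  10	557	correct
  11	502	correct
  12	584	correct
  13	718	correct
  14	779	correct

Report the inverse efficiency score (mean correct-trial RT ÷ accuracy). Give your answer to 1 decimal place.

Correct trials (n=13): 757, 495, 748, 663, 766, 515, 543, 493, 557, 502, 584, 718, 779
Mean correct RT = 8120/13 = 624.6154 ms
Proportion correct = 13/14
IES = 624.6154 / (13/14) = 672.663 ms

672.7 ms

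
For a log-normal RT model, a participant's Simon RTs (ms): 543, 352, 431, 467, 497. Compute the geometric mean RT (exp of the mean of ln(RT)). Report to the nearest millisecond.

453 ms

ln(RT): 6.2971, 5.8636, 6.0661, 6.1463, 6.2086
Mean ln(RT) = 30.5818/5 = 6.11635
Geometric mean = exp(6.11635) = 453.21 ms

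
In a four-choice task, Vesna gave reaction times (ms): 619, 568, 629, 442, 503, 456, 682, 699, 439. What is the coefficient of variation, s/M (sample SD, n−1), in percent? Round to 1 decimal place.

n = 9, Σ = 5037, M = 559.6667
Σ(x−M)² = 85140.000; s = √(85140.000/8) = 103.1625
CV = 103.1625 / 559.6667 = 0.18433 = 18.433%

18.4%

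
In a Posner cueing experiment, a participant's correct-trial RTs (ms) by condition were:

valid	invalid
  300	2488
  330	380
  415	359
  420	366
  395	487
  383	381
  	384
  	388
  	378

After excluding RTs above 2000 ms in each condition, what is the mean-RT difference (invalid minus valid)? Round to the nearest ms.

invalid: exclude 2488
M(valid) = 2243/6 = 373.833
M(invalid) = 3123/8 = 390.375
Difference = 390.375 − 373.833 = 16.542 ms

17 ms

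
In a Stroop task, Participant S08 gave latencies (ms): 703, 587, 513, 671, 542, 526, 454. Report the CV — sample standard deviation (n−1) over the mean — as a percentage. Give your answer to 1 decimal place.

15.6%

n = 7, Σ = 3996, M = 570.8571
Σ(x−M)² = 47598.857; s = √(47598.857/6) = 89.0682
CV = 89.0682 / 570.8571 = 0.15603 = 15.603%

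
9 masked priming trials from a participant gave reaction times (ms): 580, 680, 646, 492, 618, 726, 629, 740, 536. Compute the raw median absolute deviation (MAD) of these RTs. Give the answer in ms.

Sorted: 492, 536, 580, 618, 629, 646, 680, 726, 740 → median = 629
|x − 629|: 49, 51, 17, 137, 11, 97, 0, 111, 93
Sorted deviations: 0, 11, 17, 49, 51, 93, 97, 111, 137 → MAD = 51

51 ms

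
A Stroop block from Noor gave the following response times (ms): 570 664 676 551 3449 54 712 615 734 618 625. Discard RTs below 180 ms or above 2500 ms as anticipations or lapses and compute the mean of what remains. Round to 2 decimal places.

Excluded: 54, 3449
Retained (n=9): Σ = 5765
Mean = 5765/9 = 640.5556

640.56 ms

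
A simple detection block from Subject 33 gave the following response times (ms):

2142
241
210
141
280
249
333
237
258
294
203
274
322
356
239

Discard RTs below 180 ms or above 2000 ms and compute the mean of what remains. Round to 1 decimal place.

Excluded: 141, 2142
Retained (n=13): Σ = 3496
Mean = 3496/13 = 268.9231

268.9 ms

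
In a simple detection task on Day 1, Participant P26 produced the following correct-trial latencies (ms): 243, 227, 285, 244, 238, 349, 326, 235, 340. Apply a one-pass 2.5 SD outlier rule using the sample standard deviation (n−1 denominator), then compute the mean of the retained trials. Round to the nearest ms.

276 ms

n = 9, ΣRT = 2487, M = 276.333
Σ(x−M)² = 19644.00; s = √(19644.00/8) = 49.553
Cutoffs: 276.333 ± 2.5·49.553 → [152.5, 400.2]
No RTs fall outside the cutoffs; all 9 retained. Mean = 2487/9 = 276.333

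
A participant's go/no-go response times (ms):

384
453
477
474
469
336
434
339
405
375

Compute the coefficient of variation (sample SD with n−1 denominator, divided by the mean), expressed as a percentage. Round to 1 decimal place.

13.1%

n = 10, Σ = 4146, M = 414.6000
Σ(x−M)² = 26722.400; s = √(26722.400/9) = 54.4900
CV = 54.4900 / 414.6000 = 0.13143 = 13.143%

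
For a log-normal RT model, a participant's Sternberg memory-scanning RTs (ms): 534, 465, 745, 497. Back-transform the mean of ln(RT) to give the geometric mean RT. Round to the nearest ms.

551 ms

ln(RT): 6.2804, 6.1420, 6.6134, 6.2086
Mean ln(RT) = 25.2444/4 = 6.31110
Geometric mean = exp(6.31110) = 550.65 ms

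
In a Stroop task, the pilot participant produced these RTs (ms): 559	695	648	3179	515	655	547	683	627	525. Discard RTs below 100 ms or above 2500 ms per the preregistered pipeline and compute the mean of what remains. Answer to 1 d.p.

Excluded: 3179
Retained (n=9): Σ = 5454
Mean = 5454/9 = 606.0000

606.0 ms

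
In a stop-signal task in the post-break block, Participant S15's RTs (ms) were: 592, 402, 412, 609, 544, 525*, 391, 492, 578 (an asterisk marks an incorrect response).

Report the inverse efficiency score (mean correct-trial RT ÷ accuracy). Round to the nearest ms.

Correct trials (n=8): 592, 402, 412, 609, 544, 391, 492, 578
Mean correct RT = 4020/8 = 502.5000 ms
Proportion correct = 8/9
IES = 502.5000 / (8/9) = 565.312 ms

565 ms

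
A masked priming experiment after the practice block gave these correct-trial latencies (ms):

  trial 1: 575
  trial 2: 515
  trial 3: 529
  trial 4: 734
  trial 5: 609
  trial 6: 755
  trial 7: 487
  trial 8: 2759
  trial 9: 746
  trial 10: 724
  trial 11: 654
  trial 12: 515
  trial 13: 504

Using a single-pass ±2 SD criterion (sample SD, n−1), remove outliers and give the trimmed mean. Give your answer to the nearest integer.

n = 13, ΣRT = 10106, M = 777.385
Σ(x−M)² = 4376003.08; s = √(4376003.08/12) = 603.877
Cutoffs: 777.385 ± 2·603.877 → [-430.4, 1985.1]
Outside: 2759 → excluded.
Retained (n=12): Σ = 7347, mean = 7347/12 = 612.250

612 ms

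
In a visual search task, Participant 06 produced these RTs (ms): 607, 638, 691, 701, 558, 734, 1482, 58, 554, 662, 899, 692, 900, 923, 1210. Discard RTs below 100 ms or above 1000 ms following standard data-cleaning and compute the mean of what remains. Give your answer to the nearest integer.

Excluded: 58, 1210, 1482
Retained (n=12): Σ = 8559
Mean = 8559/12 = 713.2500

713 ms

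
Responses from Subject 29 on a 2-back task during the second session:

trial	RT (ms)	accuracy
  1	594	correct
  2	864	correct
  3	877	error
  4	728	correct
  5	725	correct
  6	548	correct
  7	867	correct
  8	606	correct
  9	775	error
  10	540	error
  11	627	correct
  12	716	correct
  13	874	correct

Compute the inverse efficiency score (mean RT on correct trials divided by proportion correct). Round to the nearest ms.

Correct trials (n=10): 594, 864, 728, 725, 548, 867, 606, 627, 716, 874
Mean correct RT = 7149/10 = 714.9000 ms
Proportion correct = 10/13
IES = 714.9000 / (10/13) = 929.370 ms

929 ms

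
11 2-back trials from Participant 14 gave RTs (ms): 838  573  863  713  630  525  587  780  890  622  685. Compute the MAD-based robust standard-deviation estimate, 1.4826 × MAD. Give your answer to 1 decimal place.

Sorted: 525, 573, 587, 622, 630, 685, 713, 780, 838, 863, 890 → median = 685
|x − 685| sorted: 0, 28, 55, 63, 95, 98, 112, 153, 160, 178, 205 → MAD = 98
Robust SD ≈ 1.4826 × 98 = 145.295

145.3 ms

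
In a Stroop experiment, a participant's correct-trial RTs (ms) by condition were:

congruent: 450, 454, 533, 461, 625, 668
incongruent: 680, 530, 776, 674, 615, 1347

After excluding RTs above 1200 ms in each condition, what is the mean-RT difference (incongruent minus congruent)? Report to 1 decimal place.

incongruent: exclude 1347
M(congruent) = 3191/6 = 531.833
M(incongruent) = 3275/5 = 655.000
Difference = 655.000 − 531.833 = 123.167 ms

123.2 ms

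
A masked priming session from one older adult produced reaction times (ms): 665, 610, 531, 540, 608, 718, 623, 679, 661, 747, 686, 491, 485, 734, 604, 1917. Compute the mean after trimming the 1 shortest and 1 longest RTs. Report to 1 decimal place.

Sorted: 485, 491, 531, 540, 604, 608, 610, 623, 661, 665, 679, 686, 718, 734, 747, 1917
Drop lowest 1 (485) and highest 1 (1917)
Remaining (n=14): Σ = 8897, mean = 8897/14 = 635.500

635.5 ms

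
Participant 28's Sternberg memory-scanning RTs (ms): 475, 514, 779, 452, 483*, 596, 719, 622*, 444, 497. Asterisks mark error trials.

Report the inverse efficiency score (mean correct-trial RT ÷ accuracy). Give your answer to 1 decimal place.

Correct trials (n=8): 475, 514, 779, 452, 596, 719, 444, 497
Mean correct RT = 4476/8 = 559.5000 ms
Proportion correct = 8/10
IES = 559.5000 / (8/10) = 699.375 ms

699.4 ms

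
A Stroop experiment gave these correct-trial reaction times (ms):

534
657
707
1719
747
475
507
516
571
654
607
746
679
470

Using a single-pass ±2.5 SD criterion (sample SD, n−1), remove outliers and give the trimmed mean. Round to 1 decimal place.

n = 14, ΣRT = 9589, M = 684.929
Σ(x−M)² = 1271436.93; s = √(1271436.93/13) = 312.734
Cutoffs: 684.929 ± 2.5·312.734 → [-96.9, 1466.8]
Outside: 1719 → excluded.
Retained (n=13): Σ = 7870, mean = 7870/13 = 605.385

605.4 ms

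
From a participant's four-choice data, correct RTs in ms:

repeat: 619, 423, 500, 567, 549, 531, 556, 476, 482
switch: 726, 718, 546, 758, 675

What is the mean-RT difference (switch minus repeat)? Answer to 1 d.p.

162.0 ms

M(repeat) = 4703/9 = 522.556
M(switch) = 3423/5 = 684.600
Difference = 684.600 − 522.556 = 162.044 ms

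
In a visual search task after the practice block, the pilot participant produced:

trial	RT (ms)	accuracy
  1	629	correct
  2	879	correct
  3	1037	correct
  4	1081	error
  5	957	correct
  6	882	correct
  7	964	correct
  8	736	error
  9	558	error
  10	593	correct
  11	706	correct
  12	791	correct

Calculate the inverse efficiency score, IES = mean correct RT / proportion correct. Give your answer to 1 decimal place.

1101.9 ms

Correct trials (n=9): 629, 879, 1037, 957, 882, 964, 593, 706, 791
Mean correct RT = 7438/9 = 826.4444 ms
Proportion correct = 9/12
IES = 826.4444 / (9/12) = 1101.926 ms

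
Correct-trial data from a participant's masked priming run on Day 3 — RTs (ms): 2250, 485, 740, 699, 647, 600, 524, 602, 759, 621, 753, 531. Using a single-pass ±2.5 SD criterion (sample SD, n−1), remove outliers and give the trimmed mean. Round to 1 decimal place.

n = 12, ΣRT = 9211, M = 767.583
Σ(x−M)² = 2489996.92; s = √(2489996.92/11) = 475.777
Cutoffs: 767.583 ± 2.5·475.777 → [-421.9, 1957.0]
Outside: 2250 → excluded.
Retained (n=11): Σ = 6961, mean = 6961/11 = 632.818

632.8 ms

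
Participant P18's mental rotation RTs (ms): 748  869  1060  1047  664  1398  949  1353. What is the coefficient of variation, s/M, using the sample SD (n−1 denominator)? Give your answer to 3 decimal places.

0.260

n = 8, Σ = 8088, M = 1011.0000
Σ(x−M)² = 484016.000; s = √(484016.000/7) = 262.9546
CV = 262.9546 / 1011.0000 = 0.26009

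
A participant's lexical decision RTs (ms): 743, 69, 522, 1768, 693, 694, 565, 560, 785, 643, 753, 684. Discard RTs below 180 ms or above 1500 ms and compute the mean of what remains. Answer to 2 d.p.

664.20 ms

Excluded: 69, 1768
Retained (n=10): Σ = 6642
Mean = 6642/10 = 664.2000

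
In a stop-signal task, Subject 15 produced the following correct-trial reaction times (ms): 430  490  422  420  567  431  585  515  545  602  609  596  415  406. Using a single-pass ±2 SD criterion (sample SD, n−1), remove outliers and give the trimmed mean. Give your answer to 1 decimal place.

502.4 ms

n = 14, ΣRT = 7033, M = 502.357
Σ(x−M)² = 83693.21; s = √(83693.21/13) = 80.237
Cutoffs: 502.357 ± 2·80.237 → [341.9, 662.8]
No RTs fall outside the cutoffs; all 14 retained. Mean = 7033/14 = 502.357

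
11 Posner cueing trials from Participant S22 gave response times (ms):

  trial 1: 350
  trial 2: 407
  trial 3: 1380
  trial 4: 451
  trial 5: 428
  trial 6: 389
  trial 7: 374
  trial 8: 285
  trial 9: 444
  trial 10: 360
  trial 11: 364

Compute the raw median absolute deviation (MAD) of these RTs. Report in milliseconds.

39 ms

Sorted: 285, 350, 360, 364, 374, 389, 407, 428, 444, 451, 1380 → median = 389
|x − 389|: 39, 18, 991, 62, 39, 0, 15, 104, 55, 29, 25
Sorted deviations: 0, 15, 18, 25, 29, 39, 39, 55, 62, 104, 991 → MAD = 39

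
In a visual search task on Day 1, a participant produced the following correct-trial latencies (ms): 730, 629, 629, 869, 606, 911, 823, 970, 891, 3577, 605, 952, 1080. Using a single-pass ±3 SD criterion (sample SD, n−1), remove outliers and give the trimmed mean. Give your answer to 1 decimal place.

807.9 ms

n = 13, ΣRT = 13272, M = 1020.923
Σ(x−M)² = 7372576.92; s = √(7372576.92/12) = 783.825
Cutoffs: 1020.923 ± 3·783.825 → [-1330.6, 3372.4]
Outside: 3577 → excluded.
Retained (n=12): Σ = 9695, mean = 9695/12 = 807.917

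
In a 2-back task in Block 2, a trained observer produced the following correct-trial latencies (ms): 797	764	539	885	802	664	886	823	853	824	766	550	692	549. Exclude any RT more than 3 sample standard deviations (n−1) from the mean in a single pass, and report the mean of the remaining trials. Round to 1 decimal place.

n = 14, ΣRT = 10394, M = 742.429
Σ(x−M)² = 198379.43; s = √(198379.43/13) = 123.531
Cutoffs: 742.429 ± 3·123.531 → [371.8, 1113.0]
No RTs fall outside the cutoffs; all 14 retained. Mean = 10394/14 = 742.429

742.4 ms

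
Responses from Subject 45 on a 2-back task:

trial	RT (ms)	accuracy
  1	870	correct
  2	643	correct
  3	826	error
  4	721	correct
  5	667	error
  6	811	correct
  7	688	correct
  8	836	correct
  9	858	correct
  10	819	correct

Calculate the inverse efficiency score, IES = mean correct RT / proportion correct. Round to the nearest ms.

Correct trials (n=8): 870, 643, 721, 811, 688, 836, 858, 819
Mean correct RT = 6246/8 = 780.7500 ms
Proportion correct = 8/10
IES = 780.7500 / (8/10) = 975.938 ms

976 ms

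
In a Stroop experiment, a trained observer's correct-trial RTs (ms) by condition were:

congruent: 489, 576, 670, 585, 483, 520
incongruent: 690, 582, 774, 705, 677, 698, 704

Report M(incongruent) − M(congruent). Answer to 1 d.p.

M(congruent) = 3323/6 = 553.833
M(incongruent) = 4830/7 = 690.000
Difference = 690.000 − 553.833 = 136.167 ms

136.2 ms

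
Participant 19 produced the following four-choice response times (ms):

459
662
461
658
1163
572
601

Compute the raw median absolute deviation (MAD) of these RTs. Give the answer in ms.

Sorted: 459, 461, 572, 601, 658, 662, 1163 → median = 601
|x − 601|: 142, 61, 140, 57, 562, 29, 0
Sorted deviations: 0, 29, 57, 61, 140, 142, 562 → MAD = 61

61 ms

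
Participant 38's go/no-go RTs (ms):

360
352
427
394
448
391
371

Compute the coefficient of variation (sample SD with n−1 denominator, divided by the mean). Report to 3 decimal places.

0.090

n = 7, Σ = 2743, M = 391.8571
Σ(x−M)² = 7430.857; s = √(7430.857/6) = 35.1920
CV = 35.1920 / 391.8571 = 0.08981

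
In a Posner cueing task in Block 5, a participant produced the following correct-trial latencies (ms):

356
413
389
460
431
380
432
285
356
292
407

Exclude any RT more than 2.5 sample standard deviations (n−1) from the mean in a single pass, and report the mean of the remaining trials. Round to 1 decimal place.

n = 11, ΣRT = 4201, M = 381.909
Σ(x−M)² = 31484.91; s = √(31484.91/10) = 56.111
Cutoffs: 381.909 ± 2.5·56.111 → [241.6, 522.2]
No RTs fall outside the cutoffs; all 11 retained. Mean = 4201/11 = 381.909

381.9 ms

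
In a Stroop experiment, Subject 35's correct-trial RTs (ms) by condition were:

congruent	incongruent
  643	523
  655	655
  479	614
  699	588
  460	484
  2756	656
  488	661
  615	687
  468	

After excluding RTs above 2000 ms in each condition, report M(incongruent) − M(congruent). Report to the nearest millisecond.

45 ms

congruent: exclude 2756
M(congruent) = 4507/8 = 563.375
M(incongruent) = 4868/8 = 608.500
Difference = 608.500 − 563.375 = 45.125 ms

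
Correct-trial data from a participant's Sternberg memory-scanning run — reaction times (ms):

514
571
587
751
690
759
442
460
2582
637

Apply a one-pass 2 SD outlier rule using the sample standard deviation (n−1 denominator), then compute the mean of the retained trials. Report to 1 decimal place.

601.2 ms

n = 10, ΣRT = 7993, M = 799.300
Σ(x−M)² = 3641640.10; s = √(3641640.10/9) = 636.103
Cutoffs: 799.300 ± 2·636.103 → [-472.9, 2071.5]
Outside: 2582 → excluded.
Retained (n=9): Σ = 5411, mean = 5411/9 = 601.222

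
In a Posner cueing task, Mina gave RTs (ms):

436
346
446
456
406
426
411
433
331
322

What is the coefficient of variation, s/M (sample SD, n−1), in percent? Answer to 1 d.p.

12.4%

n = 10, Σ = 4013, M = 401.3000
Σ(x−M)² = 22214.100; s = √(22214.100/9) = 49.6813
CV = 49.6813 / 401.3000 = 0.12380 = 12.380%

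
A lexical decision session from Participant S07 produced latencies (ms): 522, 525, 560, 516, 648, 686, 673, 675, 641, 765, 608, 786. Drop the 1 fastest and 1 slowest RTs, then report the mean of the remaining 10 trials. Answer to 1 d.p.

630.3 ms

Sorted: 516, 522, 525, 560, 608, 641, 648, 673, 675, 686, 765, 786
Drop lowest 1 (516) and highest 1 (786)
Remaining (n=10): Σ = 6303, mean = 6303/10 = 630.300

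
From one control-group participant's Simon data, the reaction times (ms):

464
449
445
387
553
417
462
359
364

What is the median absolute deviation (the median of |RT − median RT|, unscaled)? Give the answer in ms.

28 ms

Sorted: 359, 364, 387, 417, 445, 449, 462, 464, 553 → median = 445
|x − 445|: 19, 4, 0, 58, 108, 28, 17, 86, 81
Sorted deviations: 0, 4, 17, 19, 28, 58, 81, 86, 108 → MAD = 28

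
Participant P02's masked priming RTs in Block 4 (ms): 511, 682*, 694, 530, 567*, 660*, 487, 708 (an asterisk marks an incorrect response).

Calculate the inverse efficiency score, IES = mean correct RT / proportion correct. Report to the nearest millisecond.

Correct trials (n=5): 511, 694, 530, 487, 708
Mean correct RT = 2930/5 = 586.0000 ms
Proportion correct = 5/8
IES = 586.0000 / (5/8) = 937.600 ms

938 ms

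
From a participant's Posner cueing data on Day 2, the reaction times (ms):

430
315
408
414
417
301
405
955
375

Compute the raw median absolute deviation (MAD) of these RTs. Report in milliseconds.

22 ms

Sorted: 301, 315, 375, 405, 408, 414, 417, 430, 955 → median = 408
|x − 408|: 22, 93, 0, 6, 9, 107, 3, 547, 33
Sorted deviations: 0, 3, 6, 9, 22, 33, 93, 107, 547 → MAD = 22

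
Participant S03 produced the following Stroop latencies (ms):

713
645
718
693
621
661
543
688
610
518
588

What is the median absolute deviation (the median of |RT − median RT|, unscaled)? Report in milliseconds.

Sorted: 518, 543, 588, 610, 621, 645, 661, 688, 693, 713, 718 → median = 645
|x − 645|: 68, 0, 73, 48, 24, 16, 102, 43, 35, 127, 57
Sorted deviations: 0, 16, 24, 35, 43, 48, 57, 68, 73, 102, 127 → MAD = 48

48 ms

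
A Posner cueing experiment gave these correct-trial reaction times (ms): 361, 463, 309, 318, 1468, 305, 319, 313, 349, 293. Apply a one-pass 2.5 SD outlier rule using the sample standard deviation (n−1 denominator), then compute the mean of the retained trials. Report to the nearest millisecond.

337 ms

n = 10, ΣRT = 4498, M = 449.800
Σ(x−M)² = 1173523.60; s = √(1173523.60/9) = 361.098
Cutoffs: 449.800 ± 2.5·361.098 → [-452.9, 1352.5]
Outside: 1468 → excluded.
Retained (n=9): Σ = 3030, mean = 3030/9 = 336.667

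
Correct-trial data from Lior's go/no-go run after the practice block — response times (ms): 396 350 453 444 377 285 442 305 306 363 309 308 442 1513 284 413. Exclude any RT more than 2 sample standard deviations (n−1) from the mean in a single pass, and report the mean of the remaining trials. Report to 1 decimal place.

n = 16, ΣRT = 6990, M = 436.875
Σ(x−M)² = 1291155.75; s = √(1291155.75/15) = 293.389
Cutoffs: 436.875 ± 2·293.389 → [-149.9, 1023.7]
Outside: 1513 → excluded.
Retained (n=15): Σ = 5477, mean = 5477/15 = 365.133

365.1 ms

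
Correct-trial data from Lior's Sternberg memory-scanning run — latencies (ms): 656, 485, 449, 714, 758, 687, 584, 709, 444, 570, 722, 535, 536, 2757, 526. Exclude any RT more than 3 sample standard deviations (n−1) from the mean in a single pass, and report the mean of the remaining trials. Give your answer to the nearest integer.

598 ms

n = 15, ΣRT = 11132, M = 742.133
Σ(x−M)² = 4500365.73; s = √(4500365.73/14) = 566.970
Cutoffs: 742.133 ± 3·566.970 → [-958.8, 2443.0]
Outside: 2757 → excluded.
Retained (n=14): Σ = 8375, mean = 8375/14 = 598.214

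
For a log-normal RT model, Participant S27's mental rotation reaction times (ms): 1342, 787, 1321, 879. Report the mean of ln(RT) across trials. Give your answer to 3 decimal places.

6.959

ln(RT): 7.2019, 6.6682, 7.1861, 6.7788
Σ ln(RT) = 27.8351
Mean = 27.8351/4 = 6.95877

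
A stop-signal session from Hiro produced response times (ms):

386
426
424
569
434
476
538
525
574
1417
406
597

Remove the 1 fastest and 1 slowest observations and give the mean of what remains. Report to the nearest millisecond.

497 ms

Sorted: 386, 406, 424, 426, 434, 476, 525, 538, 569, 574, 597, 1417
Drop lowest 1 (386) and highest 1 (1417)
Remaining (n=10): Σ = 4969, mean = 4969/10 = 496.900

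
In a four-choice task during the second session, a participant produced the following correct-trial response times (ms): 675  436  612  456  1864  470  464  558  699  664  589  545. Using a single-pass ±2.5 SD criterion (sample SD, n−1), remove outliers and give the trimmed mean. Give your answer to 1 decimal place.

n = 12, ΣRT = 8032, M = 669.333
Σ(x−M)² = 1647614.67; s = √(1647614.67/11) = 387.018
Cutoffs: 669.333 ± 2.5·387.018 → [-298.2, 1636.9]
Outside: 1864 → excluded.
Retained (n=11): Σ = 6168, mean = 6168/11 = 560.727

560.7 ms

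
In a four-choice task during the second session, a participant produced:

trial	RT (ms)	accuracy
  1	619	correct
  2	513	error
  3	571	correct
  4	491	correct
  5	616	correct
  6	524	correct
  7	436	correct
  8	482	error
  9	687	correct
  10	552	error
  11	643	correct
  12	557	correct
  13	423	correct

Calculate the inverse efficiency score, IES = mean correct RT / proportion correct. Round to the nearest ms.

Correct trials (n=10): 619, 571, 491, 616, 524, 436, 687, 643, 557, 423
Mean correct RT = 5567/10 = 556.7000 ms
Proportion correct = 10/13
IES = 556.7000 / (10/13) = 723.710 ms

724 ms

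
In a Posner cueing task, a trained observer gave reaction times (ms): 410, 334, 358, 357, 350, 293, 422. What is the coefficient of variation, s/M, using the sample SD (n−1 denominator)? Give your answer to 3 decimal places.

0.122

n = 7, Σ = 2524, M = 360.5714
Σ(x−M)² = 11619.714; s = √(11619.714/6) = 44.0070
CV = 44.0070 / 360.5714 = 0.12205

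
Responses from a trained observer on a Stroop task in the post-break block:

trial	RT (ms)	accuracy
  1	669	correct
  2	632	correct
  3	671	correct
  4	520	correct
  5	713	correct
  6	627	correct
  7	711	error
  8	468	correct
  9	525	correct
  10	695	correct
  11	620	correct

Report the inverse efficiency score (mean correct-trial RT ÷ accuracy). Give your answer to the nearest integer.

675 ms

Correct trials (n=10): 669, 632, 671, 520, 713, 627, 468, 525, 695, 620
Mean correct RT = 6140/10 = 614.0000 ms
Proportion correct = 10/11
IES = 614.0000 / (10/11) = 675.400 ms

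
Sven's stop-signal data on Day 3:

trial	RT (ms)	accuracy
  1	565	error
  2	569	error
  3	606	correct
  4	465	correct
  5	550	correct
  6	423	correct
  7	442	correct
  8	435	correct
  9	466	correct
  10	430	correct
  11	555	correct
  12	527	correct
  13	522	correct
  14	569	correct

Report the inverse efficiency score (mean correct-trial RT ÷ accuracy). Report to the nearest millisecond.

582 ms

Correct trials (n=12): 606, 465, 550, 423, 442, 435, 466, 430, 555, 527, 522, 569
Mean correct RT = 5990/12 = 499.1667 ms
Proportion correct = 12/14
IES = 499.1667 / (12/14) = 582.361 ms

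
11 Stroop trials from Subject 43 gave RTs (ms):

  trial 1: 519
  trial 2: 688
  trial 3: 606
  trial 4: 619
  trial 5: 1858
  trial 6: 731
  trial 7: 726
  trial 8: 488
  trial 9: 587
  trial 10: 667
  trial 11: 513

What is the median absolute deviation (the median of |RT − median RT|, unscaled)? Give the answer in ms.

Sorted: 488, 513, 519, 587, 606, 619, 667, 688, 726, 731, 1858 → median = 619
|x − 619|: 100, 69, 13, 0, 1239, 112, 107, 131, 32, 48, 106
Sorted deviations: 0, 13, 32, 48, 69, 100, 106, 107, 112, 131, 1239 → MAD = 100

100 ms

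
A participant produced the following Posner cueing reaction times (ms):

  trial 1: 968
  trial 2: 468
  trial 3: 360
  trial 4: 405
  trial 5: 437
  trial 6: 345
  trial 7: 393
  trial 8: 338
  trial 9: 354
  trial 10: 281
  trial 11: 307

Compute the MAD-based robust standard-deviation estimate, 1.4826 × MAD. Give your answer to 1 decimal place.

66.7 ms

Sorted: 281, 307, 338, 345, 354, 360, 393, 405, 437, 468, 968 → median = 360
|x − 360| sorted: 0, 6, 15, 22, 33, 45, 53, 77, 79, 108, 608 → MAD = 45
Robust SD ≈ 1.4826 × 45 = 66.717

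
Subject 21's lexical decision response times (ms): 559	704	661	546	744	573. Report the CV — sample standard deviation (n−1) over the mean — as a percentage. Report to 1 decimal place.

13.2%

n = 6, Σ = 3787, M = 631.1667
Σ(x−M)² = 34770.833; s = √(34770.833/5) = 83.3916
CV = 83.3916 / 631.1667 = 0.13212 = 13.212%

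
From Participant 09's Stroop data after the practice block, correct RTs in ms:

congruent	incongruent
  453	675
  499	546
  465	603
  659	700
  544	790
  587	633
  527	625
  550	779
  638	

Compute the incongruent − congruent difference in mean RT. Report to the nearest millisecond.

M(congruent) = 4922/9 = 546.889
M(incongruent) = 5351/8 = 668.875
Difference = 668.875 − 546.889 = 121.986 ms

122 ms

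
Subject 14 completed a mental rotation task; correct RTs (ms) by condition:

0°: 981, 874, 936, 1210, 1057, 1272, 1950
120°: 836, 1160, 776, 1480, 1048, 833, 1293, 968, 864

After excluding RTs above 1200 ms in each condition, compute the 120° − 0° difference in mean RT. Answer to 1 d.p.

-35.6 ms

0°: exclude 1210, 1272, 1950
120°: exclude 1480, 1293
M(0°) = 3848/4 = 962.000
M(120°) = 6485/7 = 926.429
Difference = 926.429 − 962.000 = -35.571 ms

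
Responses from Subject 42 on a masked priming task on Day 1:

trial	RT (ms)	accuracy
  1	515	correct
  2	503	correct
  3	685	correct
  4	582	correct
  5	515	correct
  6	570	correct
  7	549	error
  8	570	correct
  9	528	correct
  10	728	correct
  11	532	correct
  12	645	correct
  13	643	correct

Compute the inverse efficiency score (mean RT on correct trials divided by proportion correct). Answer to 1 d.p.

Correct trials (n=12): 515, 503, 685, 582, 515, 570, 570, 528, 728, 532, 645, 643
Mean correct RT = 7016/12 = 584.6667 ms
Proportion correct = 12/13
IES = 584.6667 / (12/13) = 633.389 ms

633.4 ms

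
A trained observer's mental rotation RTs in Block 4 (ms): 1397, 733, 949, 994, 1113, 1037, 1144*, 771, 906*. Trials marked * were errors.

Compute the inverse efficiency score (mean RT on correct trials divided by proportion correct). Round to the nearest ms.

Correct trials (n=7): 1397, 733, 949, 994, 1113, 1037, 771
Mean correct RT = 6994/7 = 999.1429 ms
Proportion correct = 7/9
IES = 999.1429 / (7/9) = 1284.612 ms

1285 ms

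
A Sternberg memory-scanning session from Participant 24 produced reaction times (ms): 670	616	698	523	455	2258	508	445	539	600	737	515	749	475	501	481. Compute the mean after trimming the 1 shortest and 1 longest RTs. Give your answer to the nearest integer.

Sorted: 445, 455, 475, 481, 501, 508, 515, 523, 539, 600, 616, 670, 698, 737, 749, 2258
Drop lowest 1 (445) and highest 1 (2258)
Remaining (n=14): Σ = 8067, mean = 8067/14 = 576.214

576 ms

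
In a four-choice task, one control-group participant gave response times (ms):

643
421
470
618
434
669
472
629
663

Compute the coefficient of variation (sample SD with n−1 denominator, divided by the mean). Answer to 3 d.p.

0.189

n = 9, Σ = 5019, M = 557.6667
Σ(x−M)² = 88496.000; s = √(88496.000/8) = 105.1760
CV = 105.1760 / 557.6667 = 0.18860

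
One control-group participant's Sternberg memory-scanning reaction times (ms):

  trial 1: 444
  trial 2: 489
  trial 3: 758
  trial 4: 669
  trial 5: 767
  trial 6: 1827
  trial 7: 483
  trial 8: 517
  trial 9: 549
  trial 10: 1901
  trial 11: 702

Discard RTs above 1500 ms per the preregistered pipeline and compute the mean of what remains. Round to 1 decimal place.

Excluded: 1827, 1901
Retained (n=9): Σ = 5378
Mean = 5378/9 = 597.5556

597.6 ms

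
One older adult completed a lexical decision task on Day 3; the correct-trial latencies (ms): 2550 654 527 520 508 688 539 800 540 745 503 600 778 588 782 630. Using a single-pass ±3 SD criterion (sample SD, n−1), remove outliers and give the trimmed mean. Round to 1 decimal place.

n = 16, ΣRT = 11952, M = 747.000
Σ(x−M)² = 3631216.00; s = √(3631216.00/15) = 492.017
Cutoffs: 747.000 ± 3·492.017 → [-729.1, 2223.1]
Outside: 2550 → excluded.
Retained (n=15): Σ = 9402, mean = 9402/15 = 626.800

626.8 ms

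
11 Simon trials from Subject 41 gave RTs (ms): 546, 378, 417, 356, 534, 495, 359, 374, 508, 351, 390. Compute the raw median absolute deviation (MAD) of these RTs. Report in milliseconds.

Sorted: 351, 356, 359, 374, 378, 390, 417, 495, 508, 534, 546 → median = 390
|x − 390|: 156, 12, 27, 34, 144, 105, 31, 16, 118, 39, 0
Sorted deviations: 0, 12, 16, 27, 31, 34, 39, 105, 118, 144, 156 → MAD = 34

34 ms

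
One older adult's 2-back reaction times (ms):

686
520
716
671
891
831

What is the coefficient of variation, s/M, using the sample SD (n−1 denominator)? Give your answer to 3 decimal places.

n = 6, Σ = 4315, M = 719.1667
Σ(x−M)² = 85130.833; s = √(85130.833/5) = 130.4844
CV = 130.4844 / 719.1667 = 0.18144

0.181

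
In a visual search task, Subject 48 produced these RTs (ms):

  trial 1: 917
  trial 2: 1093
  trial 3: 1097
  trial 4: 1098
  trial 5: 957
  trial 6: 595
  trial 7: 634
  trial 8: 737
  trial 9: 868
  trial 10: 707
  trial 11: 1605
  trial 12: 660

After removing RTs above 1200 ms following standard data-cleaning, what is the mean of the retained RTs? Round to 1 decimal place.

Excluded: 1605
Retained (n=11): Σ = 9363
Mean = 9363/11 = 851.1818

851.2 ms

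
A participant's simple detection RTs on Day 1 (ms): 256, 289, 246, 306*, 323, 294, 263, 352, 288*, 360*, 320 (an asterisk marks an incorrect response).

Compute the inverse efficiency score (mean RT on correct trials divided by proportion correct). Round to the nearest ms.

403 ms

Correct trials (n=8): 256, 289, 246, 323, 294, 263, 352, 320
Mean correct RT = 2343/8 = 292.8750 ms
Proportion correct = 8/11
IES = 292.8750 / (8/11) = 402.703 ms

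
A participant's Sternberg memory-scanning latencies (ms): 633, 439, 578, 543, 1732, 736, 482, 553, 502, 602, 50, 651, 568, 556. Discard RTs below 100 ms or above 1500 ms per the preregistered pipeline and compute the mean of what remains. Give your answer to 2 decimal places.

Excluded: 50, 1732
Retained (n=12): Σ = 6843
Mean = 6843/12 = 570.2500

570.25 ms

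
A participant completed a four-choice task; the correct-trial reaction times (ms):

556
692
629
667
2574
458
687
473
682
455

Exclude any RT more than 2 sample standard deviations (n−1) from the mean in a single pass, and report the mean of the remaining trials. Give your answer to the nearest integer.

589 ms

n = 10, ΣRT = 7873, M = 787.300
Σ(x−M)² = 3633204.10; s = √(3633204.10/9) = 635.366
Cutoffs: 787.300 ± 2·635.366 → [-483.4, 2058.0]
Outside: 2574 → excluded.
Retained (n=9): Σ = 5299, mean = 5299/9 = 588.778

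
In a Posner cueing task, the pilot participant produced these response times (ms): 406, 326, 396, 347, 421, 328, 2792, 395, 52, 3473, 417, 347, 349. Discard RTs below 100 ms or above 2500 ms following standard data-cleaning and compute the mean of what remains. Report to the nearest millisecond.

Excluded: 52, 2792, 3473
Retained (n=10): Σ = 3732
Mean = 3732/10 = 373.2000

373 ms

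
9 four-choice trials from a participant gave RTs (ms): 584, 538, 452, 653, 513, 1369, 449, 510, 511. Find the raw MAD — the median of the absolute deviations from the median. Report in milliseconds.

61 ms

Sorted: 449, 452, 510, 511, 513, 538, 584, 653, 1369 → median = 513
|x − 513|: 71, 25, 61, 140, 0, 856, 64, 3, 2
Sorted deviations: 0, 2, 3, 25, 61, 64, 71, 140, 856 → MAD = 61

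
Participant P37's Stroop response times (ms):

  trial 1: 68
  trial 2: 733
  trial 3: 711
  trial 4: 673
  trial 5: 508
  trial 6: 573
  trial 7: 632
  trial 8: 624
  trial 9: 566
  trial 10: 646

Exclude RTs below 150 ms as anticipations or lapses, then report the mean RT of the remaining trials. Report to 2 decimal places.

Excluded: 68
Retained (n=9): Σ = 5666
Mean = 5666/9 = 629.5556

629.56 ms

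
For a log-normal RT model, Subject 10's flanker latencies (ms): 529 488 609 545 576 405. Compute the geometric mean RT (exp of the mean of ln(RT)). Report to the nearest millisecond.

ln(RT): 6.2710, 6.1903, 6.4118, 6.3008, 6.3561, 6.0039
Mean ln(RT) = 37.5339/6 = 6.25565
Geometric mean = exp(6.25565) = 520.95 ms

521 ms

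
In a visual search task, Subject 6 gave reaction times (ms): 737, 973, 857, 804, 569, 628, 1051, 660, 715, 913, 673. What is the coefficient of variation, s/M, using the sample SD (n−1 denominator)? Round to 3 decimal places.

0.196

n = 11, Σ = 8580, M = 780.0000
Σ(x−M)² = 234432.000; s = √(234432.000/10) = 153.1117
CV = 153.1117 / 780.0000 = 0.19630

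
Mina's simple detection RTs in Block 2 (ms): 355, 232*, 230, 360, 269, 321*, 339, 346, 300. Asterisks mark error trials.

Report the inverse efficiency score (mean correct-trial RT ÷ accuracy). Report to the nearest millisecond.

404 ms

Correct trials (n=7): 355, 230, 360, 269, 339, 346, 300
Mean correct RT = 2199/7 = 314.1429 ms
Proportion correct = 7/9
IES = 314.1429 / (7/9) = 403.898 ms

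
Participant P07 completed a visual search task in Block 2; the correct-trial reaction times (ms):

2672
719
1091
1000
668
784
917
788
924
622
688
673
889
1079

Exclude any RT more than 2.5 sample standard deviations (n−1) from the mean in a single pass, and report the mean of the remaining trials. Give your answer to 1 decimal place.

834.0 ms

n = 14, ΣRT = 13514, M = 965.286
Σ(x−M)² = 3446162.86; s = √(3446162.86/13) = 514.868
Cutoffs: 965.286 ± 2.5·514.868 → [-321.9, 2252.5]
Outside: 2672 → excluded.
Retained (n=13): Σ = 10842, mean = 10842/13 = 834.000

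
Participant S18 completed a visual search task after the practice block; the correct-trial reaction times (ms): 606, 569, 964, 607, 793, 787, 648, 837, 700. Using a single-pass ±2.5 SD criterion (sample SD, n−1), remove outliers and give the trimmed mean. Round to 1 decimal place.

n = 9, ΣRT = 6511, M = 723.444
Σ(x−M)² = 137086.22; s = √(137086.22/8) = 130.904
Cutoffs: 723.444 ± 2.5·130.904 → [396.2, 1050.7]
No RTs fall outside the cutoffs; all 9 retained. Mean = 6511/9 = 723.444

723.4 ms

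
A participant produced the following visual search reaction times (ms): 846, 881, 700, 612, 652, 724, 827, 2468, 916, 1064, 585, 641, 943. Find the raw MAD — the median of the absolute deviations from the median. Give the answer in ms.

127 ms

Sorted: 585, 612, 641, 652, 700, 724, 827, 846, 881, 916, 943, 1064, 2468 → median = 827
|x − 827|: 19, 54, 127, 215, 175, 103, 0, 1641, 89, 237, 242, 186, 116
Sorted deviations: 0, 19, 54, 89, 103, 116, 127, 175, 186, 215, 237, 242, 1641 → MAD = 127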